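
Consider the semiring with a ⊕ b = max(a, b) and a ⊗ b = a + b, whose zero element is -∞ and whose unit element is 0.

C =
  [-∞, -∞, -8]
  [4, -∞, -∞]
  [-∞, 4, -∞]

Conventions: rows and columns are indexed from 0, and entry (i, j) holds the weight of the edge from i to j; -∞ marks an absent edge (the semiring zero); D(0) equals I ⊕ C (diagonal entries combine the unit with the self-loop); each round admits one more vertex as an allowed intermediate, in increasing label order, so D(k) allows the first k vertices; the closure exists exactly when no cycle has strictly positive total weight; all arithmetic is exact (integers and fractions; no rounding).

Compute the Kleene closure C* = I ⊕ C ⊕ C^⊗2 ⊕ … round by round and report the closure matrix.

D(0):
  [0, -∞, -8]
  [4, 0, -∞]
  [-∞, 4, 0]
D(1):
  [0, -∞, -8]
  [4, 0, -4]
  [-∞, 4, 0]
D(2):
  [0, -∞, -8]
  [4, 0, -4]
  [8, 4, 0]
D(3):
  [0, -4, -8]
  [4, 0, -4]
  [8, 4, 0]
Answer: C* = [[0, -4, -8], [4, 0, -4], [8, 4, 0]]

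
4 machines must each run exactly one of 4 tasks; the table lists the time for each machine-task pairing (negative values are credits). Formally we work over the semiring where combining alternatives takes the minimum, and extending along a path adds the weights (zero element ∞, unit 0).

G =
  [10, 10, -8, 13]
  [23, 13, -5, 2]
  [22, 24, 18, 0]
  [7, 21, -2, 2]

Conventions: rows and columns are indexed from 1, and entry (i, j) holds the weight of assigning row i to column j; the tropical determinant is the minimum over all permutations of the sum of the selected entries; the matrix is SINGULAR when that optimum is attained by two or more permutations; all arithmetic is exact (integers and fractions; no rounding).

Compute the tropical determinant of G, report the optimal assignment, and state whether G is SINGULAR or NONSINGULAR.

σ = (1, 2, 3, 4): 10 + 13 + 18 + 2 = 43
σ = (1, 2, 4, 3): 10 + 13 + 0 + (-2) = 21
σ = (1, 3, 2, 4): 10 + (-5) + 24 + 2 = 31
σ = (1, 3, 4, 2): 10 + (-5) + 0 + 21 = 26
σ = (1, 4, 2, 3): 10 + 2 + 24 + (-2) = 34
σ = (1, 4, 3, 2): 10 + 2 + 18 + 21 = 51
σ = (2, 1, 3, 4): 10 + 23 + 18 + 2 = 53
σ = (2, 1, 4, 3): 10 + 23 + 0 + (-2) = 31
σ = (2, 3, 1, 4): 10 + (-5) + 22 + 2 = 29
σ = (2, 3, 4, 1): 10 + (-5) + 0 + 7 = 12
σ = (2, 4, 1, 3): 10 + 2 + 22 + (-2) = 32
σ = (2, 4, 3, 1): 10 + 2 + 18 + 7 = 37
σ = (3, 1, 2, 4): (-8) + 23 + 24 + 2 = 41
σ = (3, 1, 4, 2): (-8) + 23 + 0 + 21 = 36
σ = (3, 2, 1, 4): (-8) + 13 + 22 + 2 = 29
σ = (3, 2, 4, 1): (-8) + 13 + 0 + 7 = 12
σ = (3, 4, 1, 2): (-8) + 2 + 22 + 21 = 37
σ = (3, 4, 2, 1): (-8) + 2 + 24 + 7 = 25
σ = (4, 1, 2, 3): 13 + 23 + 24 + (-2) = 58
σ = (4, 1, 3, 2): 13 + 23 + 18 + 21 = 75
σ = (4, 2, 1, 3): 13 + 13 + 22 + (-2) = 46
σ = (4, 2, 3, 1): 13 + 13 + 18 + 7 = 51
σ = (4, 3, 1, 2): 13 + (-5) + 22 + 21 = 51
σ = (4, 3, 2, 1): 13 + (-5) + 24 + 7 = 39
Optimal value attained by: σ = (2, 3, 4, 1).
Answer: det⊕(G) = 12; verdict: SINGULAR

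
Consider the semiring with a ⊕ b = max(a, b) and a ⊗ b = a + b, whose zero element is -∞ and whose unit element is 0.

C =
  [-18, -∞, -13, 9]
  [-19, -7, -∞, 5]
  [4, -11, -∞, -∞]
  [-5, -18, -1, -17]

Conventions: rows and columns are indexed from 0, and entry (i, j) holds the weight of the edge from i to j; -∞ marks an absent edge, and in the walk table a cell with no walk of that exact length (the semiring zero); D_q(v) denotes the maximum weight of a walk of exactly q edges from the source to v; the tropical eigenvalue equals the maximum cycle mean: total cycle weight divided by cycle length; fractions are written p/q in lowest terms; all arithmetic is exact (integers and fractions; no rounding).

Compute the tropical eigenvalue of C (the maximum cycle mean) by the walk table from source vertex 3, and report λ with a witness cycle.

q=0: [-∞, -∞, -∞, 0]
q=1: [-5, -18, -1, -17]
q=2: [3, -12, -18, 4]
q=3: [-1, -14, 3, 12]
q=4: [7, -6, 11, 8]
Optimal cycle mean attained by: cycle 0->3->2->0, total 9 + (-1) + 4, length 3.
Answer: λ = 4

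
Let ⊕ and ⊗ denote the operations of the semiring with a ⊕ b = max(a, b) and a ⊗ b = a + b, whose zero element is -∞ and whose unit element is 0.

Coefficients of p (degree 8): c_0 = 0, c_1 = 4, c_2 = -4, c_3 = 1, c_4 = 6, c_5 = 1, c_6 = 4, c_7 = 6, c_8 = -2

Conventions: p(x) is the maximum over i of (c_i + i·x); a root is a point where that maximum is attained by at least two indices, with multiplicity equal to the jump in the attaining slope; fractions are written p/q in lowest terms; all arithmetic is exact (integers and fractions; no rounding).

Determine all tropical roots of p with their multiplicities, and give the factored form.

hull edge (i=0, c=0) to (i=1, c=4): slope 4, span 1
hull edge (i=1, c=4) to (i=4, c=6): slope 2/3, span 3
hull edge (i=4, c=6) to (i=7, c=6): slope 0, span 3
hull edge (i=7, c=6) to (i=8, c=-2): slope -8, span 1
Factored form: p(x) = -2 ⊗ (x ⊕ (-4)) ⊗ (x ⊕ (-2/3)) ⊗ (x ⊕ (-2/3)) ⊗ (x ⊕ (-2/3)) ⊗ (x ⊕ 0) ⊗ (x ⊕ 0) ⊗ (x ⊕ 0) ⊗ (x ⊕ 8)
Answer: roots = -4 (mult 1), -2/3 (mult 3), 0 (mult 3), 8 (mult 1)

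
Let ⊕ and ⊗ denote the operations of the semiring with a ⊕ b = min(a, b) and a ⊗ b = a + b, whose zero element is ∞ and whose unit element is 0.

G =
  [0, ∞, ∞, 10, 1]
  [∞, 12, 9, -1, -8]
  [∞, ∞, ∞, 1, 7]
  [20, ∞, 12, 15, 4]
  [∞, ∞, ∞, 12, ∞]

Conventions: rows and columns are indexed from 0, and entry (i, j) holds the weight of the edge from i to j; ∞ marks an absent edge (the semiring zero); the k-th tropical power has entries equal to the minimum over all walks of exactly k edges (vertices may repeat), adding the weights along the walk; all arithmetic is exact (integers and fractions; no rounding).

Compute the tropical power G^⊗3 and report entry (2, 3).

G^⊗2:
  [0, ∞, 22, 10, 1]
  [19, 24, 11, 4, 3]
  [21, ∞, 13, 16, 5]
  [20, ∞, 27, 13, 19]
  [32, ∞, 24, 27, 16]
G^⊗3:
  [0, ∞, 22, 10, 1]
  [19, 36, 16, 12, 8]
  [21, ∞, 28, 14, 20]
  [20, ∞, 25, 28, 17]
  [32, ∞, 39, 25, 31]
Key observation: the optimum is the walk 2->3->2->3, with weight 1 + 12 + 1 = 14.
Optimal value attained by: walk 2->3->2->3.
Answer: (G^⊗3)[2][3] = 14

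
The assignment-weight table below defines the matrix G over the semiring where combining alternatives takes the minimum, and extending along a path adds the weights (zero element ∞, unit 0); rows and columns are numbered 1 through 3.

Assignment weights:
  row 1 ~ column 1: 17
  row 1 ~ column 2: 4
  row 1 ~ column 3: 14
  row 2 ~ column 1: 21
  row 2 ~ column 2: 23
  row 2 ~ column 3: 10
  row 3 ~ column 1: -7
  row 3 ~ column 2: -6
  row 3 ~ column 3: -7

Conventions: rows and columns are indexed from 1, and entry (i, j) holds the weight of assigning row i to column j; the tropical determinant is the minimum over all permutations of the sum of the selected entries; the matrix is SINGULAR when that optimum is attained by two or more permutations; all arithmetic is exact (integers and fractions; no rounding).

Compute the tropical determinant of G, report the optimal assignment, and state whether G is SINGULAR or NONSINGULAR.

σ = (1, 2, 3): 17 + 23 + (-7) = 33
σ = (1, 3, 2): 17 + 10 + (-6) = 21
σ = (2, 1, 3): 4 + 21 + (-7) = 18
σ = (2, 3, 1): 4 + 10 + (-7) = 7
σ = (3, 1, 2): 14 + 21 + (-6) = 29
σ = (3, 2, 1): 14 + 23 + (-7) = 30
Optimal value attained by: σ = (2, 3, 1).
Answer: det⊕(G) = 7; verdict: NONSINGULAR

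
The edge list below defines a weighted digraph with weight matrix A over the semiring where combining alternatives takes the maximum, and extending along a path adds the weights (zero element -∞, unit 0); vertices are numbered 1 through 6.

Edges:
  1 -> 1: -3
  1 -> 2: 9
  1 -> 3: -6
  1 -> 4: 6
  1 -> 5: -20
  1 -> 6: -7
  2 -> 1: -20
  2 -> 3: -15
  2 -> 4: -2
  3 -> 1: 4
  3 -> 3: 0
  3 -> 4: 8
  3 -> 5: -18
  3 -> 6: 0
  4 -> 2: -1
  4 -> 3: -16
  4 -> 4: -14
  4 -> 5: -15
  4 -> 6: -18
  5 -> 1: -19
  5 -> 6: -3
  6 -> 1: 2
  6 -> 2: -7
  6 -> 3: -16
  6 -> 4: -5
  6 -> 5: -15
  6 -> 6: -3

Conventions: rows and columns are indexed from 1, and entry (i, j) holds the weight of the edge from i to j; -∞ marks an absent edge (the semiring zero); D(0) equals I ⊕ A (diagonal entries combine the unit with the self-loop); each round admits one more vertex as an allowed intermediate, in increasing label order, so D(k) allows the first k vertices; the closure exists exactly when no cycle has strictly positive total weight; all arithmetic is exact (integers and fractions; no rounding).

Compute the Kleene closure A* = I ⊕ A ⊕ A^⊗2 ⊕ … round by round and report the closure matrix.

D(0):
  [0, 9, -6, 6, -20, -7]
  [-20, 0, -15, -2, -∞, -∞]
  [4, -∞, 0, 8, -18, 0]
  [-∞, -1, -16, 0, -15, -18]
  [-19, -∞, -∞, -∞, 0, -3]
  [2, -7, -16, -5, -15, 0]
D(1):
  [0, 9, -6, 6, -20, -7]
  [-20, 0, -15, -2, -40, -27]
  [4, 13, 0, 10, -16, 0]
  [-∞, -1, -16, 0, -15, -18]
  [-19, -10, -25, -13, 0, -3]
  [2, 11, -4, 8, -15, 0]
D(2):
  [0, 9, -6, 7, -20, -7]
  [-20, 0, -15, -2, -40, -27]
  [4, 13, 0, 11, -16, 0]
  [-21, -1, -16, 0, -15, -18]
  [-19, -10, -25, -12, 0, -3]
  [2, 11, -4, 9, -15, 0]
D(3):
  [0, 9, -6, 7, -20, -6]
  [-11, 0, -15, -2, -31, -15]
  [4, 13, 0, 11, -16, 0]
  [-12, -1, -16, 0, -15, -16]
  [-19, -10, -25, -12, 0, -3]
  [2, 11, -4, 9, -15, 0]
D(4):
  [0, 9, -6, 7, -8, -6]
  [-11, 0, -15, -2, -17, -15]
  [4, 13, 0, 11, -4, 0]
  [-12, -1, -16, 0, -15, -16]
  [-19, -10, -25, -12, 0, -3]
  [2, 11, -4, 9, -6, 0]
D(5):
  [0, 9, -6, 7, -8, -6]
  [-11, 0, -15, -2, -17, -15]
  [4, 13, 0, 11, -4, 0]
  [-12, -1, -16, 0, -15, -16]
  [-19, -10, -25, -12, 0, -3]
  [2, 11, -4, 9, -6, 0]
D(6):
  [0, 9, -6, 7, -8, -6]
  [-11, 0, -15, -2, -17, -15]
  [4, 13, 0, 11, -4, 0]
  [-12, -1, -16, 0, -15, -16]
  [-1, 8, -7, 6, 0, -3]
  [2, 11, -4, 9, -6, 0]
Answer: A* = [[0, 9, -6, 7, -8, -6], [-11, 0, -15, -2, -17, -15], [4, 13, 0, 11, -4, 0], [-12, -1, -16, 0, -15, -16], [-1, 8, -7, 6, 0, -3], [2, 11, -4, 9, -6, 0]]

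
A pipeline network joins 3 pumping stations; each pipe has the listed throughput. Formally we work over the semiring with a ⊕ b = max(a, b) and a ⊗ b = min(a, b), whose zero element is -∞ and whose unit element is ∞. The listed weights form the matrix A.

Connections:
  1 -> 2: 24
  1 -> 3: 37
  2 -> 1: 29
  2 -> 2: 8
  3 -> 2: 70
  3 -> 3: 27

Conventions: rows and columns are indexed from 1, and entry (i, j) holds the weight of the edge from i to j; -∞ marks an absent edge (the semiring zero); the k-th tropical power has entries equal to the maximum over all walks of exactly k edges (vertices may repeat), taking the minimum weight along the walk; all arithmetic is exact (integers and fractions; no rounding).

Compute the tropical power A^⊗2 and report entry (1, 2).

A^⊗2:
  [24, 37, 27]
  [8, 24, 29]
  [29, 27, 27]
Key observation: the optimum is the walk 1->3->2, with weight 37 min 70 = 37.
Optimal value attained by: walk 1->3->2.
Answer: (A^⊗2)[1][2] = 37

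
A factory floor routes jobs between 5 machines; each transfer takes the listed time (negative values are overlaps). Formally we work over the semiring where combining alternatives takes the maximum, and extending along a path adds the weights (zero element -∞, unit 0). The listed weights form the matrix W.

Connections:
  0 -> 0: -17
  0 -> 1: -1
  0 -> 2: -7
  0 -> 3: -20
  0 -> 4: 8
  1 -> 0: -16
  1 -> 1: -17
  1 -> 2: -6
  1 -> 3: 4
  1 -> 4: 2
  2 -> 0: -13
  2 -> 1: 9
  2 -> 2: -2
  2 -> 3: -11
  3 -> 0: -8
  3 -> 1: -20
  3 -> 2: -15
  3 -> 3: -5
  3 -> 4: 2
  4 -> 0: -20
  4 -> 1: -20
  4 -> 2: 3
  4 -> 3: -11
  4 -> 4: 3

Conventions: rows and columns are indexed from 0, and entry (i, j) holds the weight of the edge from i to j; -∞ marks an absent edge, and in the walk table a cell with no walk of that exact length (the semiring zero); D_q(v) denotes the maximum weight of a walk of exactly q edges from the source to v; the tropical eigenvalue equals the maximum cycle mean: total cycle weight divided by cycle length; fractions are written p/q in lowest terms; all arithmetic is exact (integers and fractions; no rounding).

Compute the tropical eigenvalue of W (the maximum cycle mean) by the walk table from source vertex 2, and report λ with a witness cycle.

q=0: [-∞, -∞, 0, -∞, -∞]
q=1: [-13, 9, -2, -11, -∞]
q=2: [-7, 7, 3, 13, 11]
q=3: [5, 12, 14, 11, 15]
q=4: [3, 23, 18, 16, 18]
q=5: [8, 27, 21, 27, 25]
Optimal cycle mean attained by: cycle 1->4->2->1, total 2 + 3 + 9, length 3.
Answer: λ = 14/3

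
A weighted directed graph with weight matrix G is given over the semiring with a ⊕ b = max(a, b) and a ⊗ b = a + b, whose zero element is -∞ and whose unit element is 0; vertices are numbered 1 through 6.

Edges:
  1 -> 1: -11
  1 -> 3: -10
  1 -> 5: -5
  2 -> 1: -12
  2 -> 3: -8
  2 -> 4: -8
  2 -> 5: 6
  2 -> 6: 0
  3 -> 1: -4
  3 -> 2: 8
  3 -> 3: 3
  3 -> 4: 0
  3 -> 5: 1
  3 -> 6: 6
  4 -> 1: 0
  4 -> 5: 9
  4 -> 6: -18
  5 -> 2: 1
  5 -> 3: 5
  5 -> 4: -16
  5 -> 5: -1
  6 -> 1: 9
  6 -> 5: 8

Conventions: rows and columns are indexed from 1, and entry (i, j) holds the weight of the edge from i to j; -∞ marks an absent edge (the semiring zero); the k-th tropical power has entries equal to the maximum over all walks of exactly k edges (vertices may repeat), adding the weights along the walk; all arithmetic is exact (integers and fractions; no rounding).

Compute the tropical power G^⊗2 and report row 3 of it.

G^⊗2:
  [-14, -2, 0, -10, -6, -4]
  [9, 7, 11, -8, 8, -2]
  [15, 11, 6, 3, 14, 9]
  [-9, 10, 14, -7, 8, -∞]
  [1, 13, 8, 5, 7, 11]
  [-2, 9, 13, -8, 7, -∞]
Answer: row 3 of G^⊗2 = [15, 11, 6, 3, 14, 9]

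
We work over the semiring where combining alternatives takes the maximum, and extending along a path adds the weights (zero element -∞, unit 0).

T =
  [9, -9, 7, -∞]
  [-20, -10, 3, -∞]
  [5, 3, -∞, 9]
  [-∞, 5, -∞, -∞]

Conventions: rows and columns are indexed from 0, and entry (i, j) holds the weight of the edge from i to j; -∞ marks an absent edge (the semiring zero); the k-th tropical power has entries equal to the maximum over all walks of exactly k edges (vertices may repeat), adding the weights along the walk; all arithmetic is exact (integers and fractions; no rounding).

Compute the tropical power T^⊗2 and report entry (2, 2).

T^⊗2:
  [18, 10, 16, 16]
  [8, 6, -7, 12]
  [14, 14, 12, -∞]
  [-15, -5, 8, -∞]
Key observation: the optimum is the walk 2->0->2, with weight 5 + 7 = 12.
Optimal value attained by: walk 2->0->2.
Answer: (T^⊗2)[2][2] = 12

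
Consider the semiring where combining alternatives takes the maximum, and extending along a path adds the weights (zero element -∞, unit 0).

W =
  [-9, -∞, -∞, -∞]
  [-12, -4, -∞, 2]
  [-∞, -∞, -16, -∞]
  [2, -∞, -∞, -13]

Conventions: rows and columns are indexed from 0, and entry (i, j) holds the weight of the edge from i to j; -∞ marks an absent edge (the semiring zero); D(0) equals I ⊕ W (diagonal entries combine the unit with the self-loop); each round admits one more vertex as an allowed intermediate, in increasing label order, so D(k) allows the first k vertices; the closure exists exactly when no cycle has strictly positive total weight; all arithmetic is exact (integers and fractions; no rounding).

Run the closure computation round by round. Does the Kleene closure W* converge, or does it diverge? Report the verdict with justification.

D(0):
  [0, -∞, -∞, -∞]
  [-12, 0, -∞, 2]
  [-∞, -∞, 0, -∞]
  [2, -∞, -∞, 0]
D(1):
  [0, -∞, -∞, -∞]
  [-12, 0, -∞, 2]
  [-∞, -∞, 0, -∞]
  [2, -∞, -∞, 0]
D(2):
  [0, -∞, -∞, -∞]
  [-12, 0, -∞, 2]
  [-∞, -∞, 0, -∞]
  [2, -∞, -∞, 0]
D(3):
  [0, -∞, -∞, -∞]
  [-12, 0, -∞, 2]
  [-∞, -∞, 0, -∞]
  [2, -∞, -∞, 0]
D(4):
  [0, -∞, -∞, -∞]
  [4, 0, -∞, 2]
  [-∞, -∞, 0, -∞]
  [2, -∞, -∞, 0]
Key observation: every diagonal entry stays at the unit through all rounds, so no improving cycle exists.
Answer: CONVERGES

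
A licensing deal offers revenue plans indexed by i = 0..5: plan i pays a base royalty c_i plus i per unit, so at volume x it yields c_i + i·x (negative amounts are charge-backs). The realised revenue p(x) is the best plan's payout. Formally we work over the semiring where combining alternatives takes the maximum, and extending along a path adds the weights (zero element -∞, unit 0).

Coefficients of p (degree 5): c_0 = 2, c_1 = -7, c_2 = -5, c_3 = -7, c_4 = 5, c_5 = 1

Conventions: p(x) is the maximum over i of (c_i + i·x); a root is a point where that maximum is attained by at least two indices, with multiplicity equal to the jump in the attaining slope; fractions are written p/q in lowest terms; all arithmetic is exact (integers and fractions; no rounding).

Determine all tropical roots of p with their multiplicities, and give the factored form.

hull edge (i=0, c=2) to (i=4, c=5): slope 3/4, span 4
hull edge (i=4, c=5) to (i=5, c=1): slope -4, span 1
Factored form: p(x) = 1 ⊗ (x ⊕ (-3/4)) ⊗ (x ⊕ (-3/4)) ⊗ (x ⊕ (-3/4)) ⊗ (x ⊕ (-3/4)) ⊗ (x ⊕ 4)
Answer: roots = -3/4 (mult 4), 4 (mult 1)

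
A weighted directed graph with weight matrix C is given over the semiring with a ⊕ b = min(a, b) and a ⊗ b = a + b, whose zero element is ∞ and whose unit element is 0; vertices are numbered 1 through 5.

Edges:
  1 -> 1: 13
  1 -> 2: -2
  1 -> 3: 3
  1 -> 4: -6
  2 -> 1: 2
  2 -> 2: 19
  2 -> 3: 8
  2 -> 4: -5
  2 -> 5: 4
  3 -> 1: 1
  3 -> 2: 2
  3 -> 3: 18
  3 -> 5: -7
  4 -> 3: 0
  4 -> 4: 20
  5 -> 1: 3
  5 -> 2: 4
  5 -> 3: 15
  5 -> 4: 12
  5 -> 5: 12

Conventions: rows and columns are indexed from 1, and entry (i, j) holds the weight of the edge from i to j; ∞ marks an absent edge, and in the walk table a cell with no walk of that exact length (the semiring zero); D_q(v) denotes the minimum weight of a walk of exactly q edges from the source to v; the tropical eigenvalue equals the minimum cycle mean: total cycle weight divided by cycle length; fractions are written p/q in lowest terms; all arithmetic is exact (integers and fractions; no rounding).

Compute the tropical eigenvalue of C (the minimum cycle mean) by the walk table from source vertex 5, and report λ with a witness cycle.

q=0: [∞, ∞, ∞, ∞, 0]
q=1: [3, 4, 15, 12, 12]
q=2: [6, 1, 6, -3, 8]
q=3: [3, 4, -3, -4, -1]
q=4: [-2, -1, -4, -3, -10]
q=5: [-7, -6, -3, -8, -11]
Optimal cycle mean attained by: cycle 1->4->3->5->1, total (-6) + 0 + (-7) + 3, length 4.
Answer: λ = -5/2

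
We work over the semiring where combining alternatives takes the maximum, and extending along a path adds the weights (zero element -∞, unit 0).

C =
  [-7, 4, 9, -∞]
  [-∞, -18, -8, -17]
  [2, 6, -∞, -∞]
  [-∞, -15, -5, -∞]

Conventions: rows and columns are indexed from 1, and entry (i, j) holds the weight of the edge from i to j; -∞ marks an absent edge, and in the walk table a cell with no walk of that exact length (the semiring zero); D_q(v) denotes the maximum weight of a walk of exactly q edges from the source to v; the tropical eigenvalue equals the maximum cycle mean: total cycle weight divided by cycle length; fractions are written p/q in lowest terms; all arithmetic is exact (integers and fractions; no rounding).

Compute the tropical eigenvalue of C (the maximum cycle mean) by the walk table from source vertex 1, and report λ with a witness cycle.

q=0: [0, -∞, -∞, -∞]
q=1: [-7, 4, 9, -∞]
q=2: [11, 15, 2, -13]
q=3: [4, 15, 20, -2]
q=4: [22, 26, 13, -2]
Optimal cycle mean attained by: cycle 1->3->1, total 9 + 2, length 2.
Answer: λ = 11/2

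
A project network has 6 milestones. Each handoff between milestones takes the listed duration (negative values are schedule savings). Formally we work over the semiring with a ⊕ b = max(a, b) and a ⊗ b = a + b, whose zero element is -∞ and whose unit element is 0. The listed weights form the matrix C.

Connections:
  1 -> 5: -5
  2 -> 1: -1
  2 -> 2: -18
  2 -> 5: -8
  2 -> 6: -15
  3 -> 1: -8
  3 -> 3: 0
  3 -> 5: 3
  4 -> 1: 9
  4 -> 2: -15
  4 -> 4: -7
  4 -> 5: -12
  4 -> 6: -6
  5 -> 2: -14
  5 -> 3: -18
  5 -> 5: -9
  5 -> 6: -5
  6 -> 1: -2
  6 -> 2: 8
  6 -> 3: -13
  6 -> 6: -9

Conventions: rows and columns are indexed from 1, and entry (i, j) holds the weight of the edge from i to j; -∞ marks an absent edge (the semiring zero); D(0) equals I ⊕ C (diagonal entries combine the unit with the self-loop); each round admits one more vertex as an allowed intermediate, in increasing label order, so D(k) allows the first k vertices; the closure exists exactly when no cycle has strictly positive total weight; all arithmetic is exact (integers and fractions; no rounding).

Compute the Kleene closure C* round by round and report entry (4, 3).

D(0):
  [0, -∞, -∞, -∞, -5, -∞]
  [-1, 0, -∞, -∞, -8, -15]
  [-8, -∞, 0, -∞, 3, -∞]
  [9, -15, -∞, 0, -12, -6]
  [-∞, -14, -18, -∞, 0, -5]
  [-2, 8, -13, -∞, -∞, 0]
D(1):
  [0, -∞, -∞, -∞, -5, -∞]
  [-1, 0, -∞, -∞, -6, -15]
  [-8, -∞, 0, -∞, 3, -∞]
  [9, -15, -∞, 0, 4, -6]
  [-∞, -14, -18, -∞, 0, -5]
  [-2, 8, -13, -∞, -7, 0]
D(2):
  [0, -∞, -∞, -∞, -5, -∞]
  [-1, 0, -∞, -∞, -6, -15]
  [-8, -∞, 0, -∞, 3, -∞]
  [9, -15, -∞, 0, 4, -6]
  [-15, -14, -18, -∞, 0, -5]
  [7, 8, -13, -∞, 2, 0]
D(3):
  [0, -∞, -∞, -∞, -5, -∞]
  [-1, 0, -∞, -∞, -6, -15]
  [-8, -∞, 0, -∞, 3, -∞]
  [9, -15, -∞, 0, 4, -6]
  [-15, -14, -18, -∞, 0, -5]
  [7, 8, -13, -∞, 2, 0]
D(4):
  [0, -∞, -∞, -∞, -5, -∞]
  [-1, 0, -∞, -∞, -6, -15]
  [-8, -∞, 0, -∞, 3, -∞]
  [9, -15, -∞, 0, 4, -6]
  [-15, -14, -18, -∞, 0, -5]
  [7, 8, -13, -∞, 2, 0]
D(5):
  [0, -19, -23, -∞, -5, -10]
  [-1, 0, -24, -∞, -6, -11]
  [-8, -11, 0, -∞, 3, -2]
  [9, -10, -14, 0, 4, -1]
  [-15, -14, -18, -∞, 0, -5]
  [7, 8, -13, -∞, 2, 0]
D(6):
  [0, -2, -23, -∞, -5, -10]
  [-1, 0, -24, -∞, -6, -11]
  [5, 6, 0, -∞, 3, -2]
  [9, 7, -14, 0, 4, -1]
  [2, 3, -18, -∞, 0, -5]
  [7, 8, -13, -∞, 2, 0]
Answer: C*[4][3] = -14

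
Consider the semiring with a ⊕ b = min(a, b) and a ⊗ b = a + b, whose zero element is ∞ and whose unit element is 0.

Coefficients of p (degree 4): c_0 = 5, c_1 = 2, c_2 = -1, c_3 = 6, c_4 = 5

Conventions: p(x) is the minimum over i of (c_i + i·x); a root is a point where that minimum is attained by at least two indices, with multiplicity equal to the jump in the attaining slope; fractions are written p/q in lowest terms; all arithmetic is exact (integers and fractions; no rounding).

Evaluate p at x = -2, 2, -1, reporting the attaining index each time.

p(-2) = min(5+0·(-2)=5, 2+1·(-2)=0, -1+2·(-2)=-5, 6+3·(-2)=0, 5+4·(-2)=-3) = -5 (attained by i=2)
p(2) = min(5+0·2=5, 2+1·2=4, -1+2·2=3, 6+3·2=12, 5+4·2=13) = 3 (attained by i=2)
p(-1) = min(5+0·(-1)=5, 2+1·(-1)=1, -1+2·(-1)=-3, 6+3·(-1)=3, 5+4·(-1)=1) = -3 (attained by i=2)
Answer: p(-2) = -5; p(2) = 3; p(-1) = -3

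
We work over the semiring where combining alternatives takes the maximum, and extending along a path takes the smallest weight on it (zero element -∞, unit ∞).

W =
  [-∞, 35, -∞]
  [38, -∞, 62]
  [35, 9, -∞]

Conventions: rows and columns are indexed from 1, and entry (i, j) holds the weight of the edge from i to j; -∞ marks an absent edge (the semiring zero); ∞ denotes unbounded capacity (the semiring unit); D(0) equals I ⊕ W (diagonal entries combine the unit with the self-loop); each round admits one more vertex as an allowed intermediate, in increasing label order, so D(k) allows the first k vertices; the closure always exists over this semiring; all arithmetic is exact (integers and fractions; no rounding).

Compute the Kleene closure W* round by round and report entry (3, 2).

D(0):
  [∞, 35, -∞]
  [38, ∞, 62]
  [35, 9, ∞]
D(1):
  [∞, 35, -∞]
  [38, ∞, 62]
  [35, 35, ∞]
D(2):
  [∞, 35, 35]
  [38, ∞, 62]
  [35, 35, ∞]
D(3):
  [∞, 35, 35]
  [38, ∞, 62]
  [35, 35, ∞]
Answer: W*[3][2] = 35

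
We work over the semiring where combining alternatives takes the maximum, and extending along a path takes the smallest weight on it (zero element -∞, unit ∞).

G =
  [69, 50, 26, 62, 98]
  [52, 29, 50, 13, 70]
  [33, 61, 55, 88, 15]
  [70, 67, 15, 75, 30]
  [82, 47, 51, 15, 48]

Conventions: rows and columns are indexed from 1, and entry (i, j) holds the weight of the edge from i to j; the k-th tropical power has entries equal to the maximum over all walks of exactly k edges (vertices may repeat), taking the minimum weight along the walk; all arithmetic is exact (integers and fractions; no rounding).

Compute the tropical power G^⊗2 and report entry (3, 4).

G^⊗2:
  [82, 62, 51, 62, 69]
  [70, 50, 51, 52, 52]
  [70, 67, 55, 75, 61]
  [70, 67, 50, 75, 70]
  [69, 51, 51, 62, 82]
Key observation: the optimum is the walk 3->4->4, with weight 88 min 75 = 75.
Optimal value attained by: walk 3->4->4.
Answer: (G^⊗2)[3][4] = 75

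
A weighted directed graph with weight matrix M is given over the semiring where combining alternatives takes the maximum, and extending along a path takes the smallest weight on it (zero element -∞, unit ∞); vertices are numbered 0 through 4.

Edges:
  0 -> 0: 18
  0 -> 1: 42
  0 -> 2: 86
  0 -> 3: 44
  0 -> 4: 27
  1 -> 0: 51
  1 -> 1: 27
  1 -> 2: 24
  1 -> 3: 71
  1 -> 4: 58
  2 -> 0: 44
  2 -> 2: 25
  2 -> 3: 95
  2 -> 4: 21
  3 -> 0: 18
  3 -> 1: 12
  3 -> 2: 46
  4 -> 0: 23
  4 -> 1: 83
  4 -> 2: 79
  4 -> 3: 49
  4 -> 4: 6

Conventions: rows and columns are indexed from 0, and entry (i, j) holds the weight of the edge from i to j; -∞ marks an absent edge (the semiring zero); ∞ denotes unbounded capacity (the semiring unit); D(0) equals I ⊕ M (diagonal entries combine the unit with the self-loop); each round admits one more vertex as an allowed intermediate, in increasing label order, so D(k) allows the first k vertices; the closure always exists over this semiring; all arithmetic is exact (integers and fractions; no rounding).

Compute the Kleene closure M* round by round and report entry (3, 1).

D(0):
  [∞, 42, 86, 44, 27]
  [51, ∞, 24, 71, 58]
  [44, -∞, ∞, 95, 21]
  [18, 12, 46, ∞, -∞]
  [23, 83, 79, 49, ∞]
D(1):
  [∞, 42, 86, 44, 27]
  [51, ∞, 51, 71, 58]
  [44, 42, ∞, 95, 27]
  [18, 18, 46, ∞, 18]
  [23, 83, 79, 49, ∞]
D(2):
  [∞, 42, 86, 44, 42]
  [51, ∞, 51, 71, 58]
  [44, 42, ∞, 95, 42]
  [18, 18, 46, ∞, 18]
  [51, 83, 79, 71, ∞]
D(3):
  [∞, 42, 86, 86, 42]
  [51, ∞, 51, 71, 58]
  [44, 42, ∞, 95, 42]
  [44, 42, 46, ∞, 42]
  [51, 83, 79, 79, ∞]
D(4):
  [∞, 42, 86, 86, 42]
  [51, ∞, 51, 71, 58]
  [44, 42, ∞, 95, 42]
  [44, 42, 46, ∞, 42]
  [51, 83, 79, 79, ∞]
D(5):
  [∞, 42, 86, 86, 42]
  [51, ∞, 58, 71, 58]
  [44, 42, ∞, 95, 42]
  [44, 42, 46, ∞, 42]
  [51, 83, 79, 79, ∞]
Answer: M*[3][1] = 42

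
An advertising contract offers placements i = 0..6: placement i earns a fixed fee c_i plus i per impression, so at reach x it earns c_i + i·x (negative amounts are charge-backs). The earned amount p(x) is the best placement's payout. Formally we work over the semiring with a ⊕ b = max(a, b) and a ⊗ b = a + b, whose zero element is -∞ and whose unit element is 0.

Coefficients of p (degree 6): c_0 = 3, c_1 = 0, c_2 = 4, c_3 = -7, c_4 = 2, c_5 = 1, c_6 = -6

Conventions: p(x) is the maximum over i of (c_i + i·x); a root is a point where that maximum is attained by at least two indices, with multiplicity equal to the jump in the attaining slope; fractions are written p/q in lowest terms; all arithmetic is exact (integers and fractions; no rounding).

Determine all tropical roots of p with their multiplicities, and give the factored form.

hull edge (i=0, c=3) to (i=2, c=4): slope 1/2, span 2
hull edge (i=2, c=4) to (i=5, c=1): slope -1, span 3
hull edge (i=5, c=1) to (i=6, c=-6): slope -7, span 1
Factored form: p(x) = -6 ⊗ (x ⊕ (-1/2)) ⊗ (x ⊕ (-1/2)) ⊗ (x ⊕ 1) ⊗ (x ⊕ 1) ⊗ (x ⊕ 1) ⊗ (x ⊕ 7)
Answer: roots = -1/2 (mult 2), 1 (mult 3), 7 (mult 1)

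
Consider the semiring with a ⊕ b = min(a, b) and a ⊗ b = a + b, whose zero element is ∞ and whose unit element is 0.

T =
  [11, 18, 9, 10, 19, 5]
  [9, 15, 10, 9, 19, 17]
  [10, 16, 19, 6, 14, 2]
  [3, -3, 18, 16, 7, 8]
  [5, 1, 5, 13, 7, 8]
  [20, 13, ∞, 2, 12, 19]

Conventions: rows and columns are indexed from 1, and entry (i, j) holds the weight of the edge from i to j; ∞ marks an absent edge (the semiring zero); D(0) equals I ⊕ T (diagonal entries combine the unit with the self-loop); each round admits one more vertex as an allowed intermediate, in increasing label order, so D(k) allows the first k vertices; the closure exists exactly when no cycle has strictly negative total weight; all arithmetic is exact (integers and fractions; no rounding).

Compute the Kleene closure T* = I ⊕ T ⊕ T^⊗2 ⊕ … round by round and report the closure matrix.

D(0):
  [0, 18, 9, 10, 19, 5]
  [9, 0, 10, 9, 19, 17]
  [10, 16, 0, 6, 14, 2]
  [3, -3, 18, 0, 7, 8]
  [5, 1, 5, 13, 0, 8]
  [20, 13, ∞, 2, 12, 0]
D(1):
  [0, 18, 9, 10, 19, 5]
  [9, 0, 10, 9, 19, 14]
  [10, 16, 0, 6, 14, 2]
  [3, -3, 12, 0, 7, 8]
  [5, 1, 5, 13, 0, 8]
  [20, 13, 29, 2, 12, 0]
D(2):
  [0, 18, 9, 10, 19, 5]
  [9, 0, 10, 9, 19, 14]
  [10, 16, 0, 6, 14, 2]
  [3, -3, 7, 0, 7, 8]
  [5, 1, 5, 10, 0, 8]
  [20, 13, 23, 2, 12, 0]
D(3):
  [0, 18, 9, 10, 19, 5]
  [9, 0, 10, 9, 19, 12]
  [10, 16, 0, 6, 14, 2]
  [3, -3, 7, 0, 7, 8]
  [5, 1, 5, 10, 0, 7]
  [20, 13, 23, 2, 12, 0]
D(4):
  [0, 7, 9, 10, 17, 5]
  [9, 0, 10, 9, 16, 12]
  [9, 3, 0, 6, 13, 2]
  [3, -3, 7, 0, 7, 8]
  [5, 1, 5, 10, 0, 7]
  [5, -1, 9, 2, 9, 0]
D(5):
  [0, 7, 9, 10, 17, 5]
  [9, 0, 10, 9, 16, 12]
  [9, 3, 0, 6, 13, 2]
  [3, -3, 7, 0, 7, 8]
  [5, 1, 5, 10, 0, 7]
  [5, -1, 9, 2, 9, 0]
D(6):
  [0, 4, 9, 7, 14, 5]
  [9, 0, 10, 9, 16, 12]
  [7, 1, 0, 4, 11, 2]
  [3, -3, 7, 0, 7, 8]
  [5, 1, 5, 9, 0, 7]
  [5, -1, 9, 2, 9, 0]
Answer: T* = [[0, 4, 9, 7, 14, 5], [9, 0, 10, 9, 16, 12], [7, 1, 0, 4, 11, 2], [3, -3, 7, 0, 7, 8], [5, 1, 5, 9, 0, 7], [5, -1, 9, 2, 9, 0]]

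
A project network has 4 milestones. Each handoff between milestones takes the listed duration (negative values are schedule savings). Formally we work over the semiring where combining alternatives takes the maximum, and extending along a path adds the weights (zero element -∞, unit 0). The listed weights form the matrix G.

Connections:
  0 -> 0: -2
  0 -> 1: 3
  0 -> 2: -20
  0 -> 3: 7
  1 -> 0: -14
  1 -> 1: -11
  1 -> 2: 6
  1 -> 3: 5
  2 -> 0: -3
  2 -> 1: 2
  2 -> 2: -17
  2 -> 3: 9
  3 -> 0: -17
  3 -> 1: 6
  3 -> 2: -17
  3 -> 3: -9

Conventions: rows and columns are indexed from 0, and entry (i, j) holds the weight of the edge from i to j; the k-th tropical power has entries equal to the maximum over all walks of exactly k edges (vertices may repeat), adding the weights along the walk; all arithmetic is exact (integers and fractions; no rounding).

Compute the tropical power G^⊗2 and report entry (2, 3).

G^⊗2:
  [-4, 13, 9, 8]
  [3, 11, -5, 15]
  [-5, 15, 8, 7]
  [-8, -3, 12, 11]
Key observation: the optimum is the walk 2->1->3, with weight 2 + 5 = 7.
Optimal value attained by: walk 2->1->3.
Answer: (G^⊗2)[2][3] = 7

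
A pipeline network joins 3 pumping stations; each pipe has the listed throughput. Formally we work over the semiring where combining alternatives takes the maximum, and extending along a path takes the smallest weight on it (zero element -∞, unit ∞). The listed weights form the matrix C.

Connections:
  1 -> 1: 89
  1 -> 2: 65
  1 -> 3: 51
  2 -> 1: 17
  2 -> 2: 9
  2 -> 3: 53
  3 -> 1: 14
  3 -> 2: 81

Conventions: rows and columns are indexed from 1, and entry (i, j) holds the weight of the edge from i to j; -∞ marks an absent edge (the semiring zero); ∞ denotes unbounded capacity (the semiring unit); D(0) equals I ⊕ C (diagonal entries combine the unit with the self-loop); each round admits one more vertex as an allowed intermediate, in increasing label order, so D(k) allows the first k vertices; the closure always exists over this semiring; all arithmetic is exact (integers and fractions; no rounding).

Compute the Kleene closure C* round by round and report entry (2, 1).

D(0):
  [∞, 65, 51]
  [17, ∞, 53]
  [14, 81, ∞]
D(1):
  [∞, 65, 51]
  [17, ∞, 53]
  [14, 81, ∞]
D(2):
  [∞, 65, 53]
  [17, ∞, 53]
  [17, 81, ∞]
D(3):
  [∞, 65, 53]
  [17, ∞, 53]
  [17, 81, ∞]
Answer: C*[2][1] = 17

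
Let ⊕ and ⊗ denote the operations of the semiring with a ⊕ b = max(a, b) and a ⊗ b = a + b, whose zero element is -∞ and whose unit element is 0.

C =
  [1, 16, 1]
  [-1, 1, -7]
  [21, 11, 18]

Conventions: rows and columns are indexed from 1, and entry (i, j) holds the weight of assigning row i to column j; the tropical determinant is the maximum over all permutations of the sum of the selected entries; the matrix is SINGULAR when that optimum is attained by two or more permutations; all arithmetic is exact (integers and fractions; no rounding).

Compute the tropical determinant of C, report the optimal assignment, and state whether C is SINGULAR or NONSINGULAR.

σ = (1, 2, 3): 1 + 1 + 18 = 20
σ = (1, 3, 2): 1 + (-7) + 11 = 5
σ = (2, 1, 3): 16 + (-1) + 18 = 33
σ = (2, 3, 1): 16 + (-7) + 21 = 30
σ = (3, 1, 2): 1 + (-1) + 11 = 11
σ = (3, 2, 1): 1 + 1 + 21 = 23
Optimal value attained by: σ = (2, 1, 3).
Answer: det⊕(C) = 33; verdict: NONSINGULAR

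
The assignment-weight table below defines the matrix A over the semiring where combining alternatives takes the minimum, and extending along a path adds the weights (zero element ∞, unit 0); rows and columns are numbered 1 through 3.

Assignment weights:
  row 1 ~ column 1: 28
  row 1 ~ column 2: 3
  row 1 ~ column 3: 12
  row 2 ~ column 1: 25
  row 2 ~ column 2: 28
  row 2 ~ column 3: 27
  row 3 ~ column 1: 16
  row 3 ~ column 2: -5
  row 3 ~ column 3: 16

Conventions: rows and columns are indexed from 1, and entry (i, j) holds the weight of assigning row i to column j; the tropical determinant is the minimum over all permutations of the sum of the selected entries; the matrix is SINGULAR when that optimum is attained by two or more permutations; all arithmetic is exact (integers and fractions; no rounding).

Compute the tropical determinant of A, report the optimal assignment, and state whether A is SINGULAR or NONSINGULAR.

σ = (1, 2, 3): 28 + 28 + 16 = 72
σ = (1, 3, 2): 28 + 27 + (-5) = 50
σ = (2, 1, 3): 3 + 25 + 16 = 44
σ = (2, 3, 1): 3 + 27 + 16 = 46
σ = (3, 1, 2): 12 + 25 + (-5) = 32
σ = (3, 2, 1): 12 + 28 + 16 = 56
Optimal value attained by: σ = (3, 1, 2).
Answer: det⊕(A) = 32; verdict: NONSINGULAR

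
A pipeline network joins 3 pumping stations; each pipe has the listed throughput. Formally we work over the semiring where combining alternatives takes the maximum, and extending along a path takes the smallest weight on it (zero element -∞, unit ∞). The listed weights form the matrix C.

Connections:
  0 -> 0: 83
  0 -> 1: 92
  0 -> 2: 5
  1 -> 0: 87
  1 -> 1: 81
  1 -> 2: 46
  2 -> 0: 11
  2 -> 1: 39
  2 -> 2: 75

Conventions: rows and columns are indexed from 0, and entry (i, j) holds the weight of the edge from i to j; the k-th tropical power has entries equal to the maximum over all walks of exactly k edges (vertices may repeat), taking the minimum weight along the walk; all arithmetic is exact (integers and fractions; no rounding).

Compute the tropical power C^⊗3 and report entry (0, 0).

C^⊗2:
  [87, 83, 46]
  [83, 87, 46]
  [39, 39, 75]
C^⊗3:
  [83, 87, 46]
  [87, 83, 46]
  [39, 39, 75]
Key observation: the optimum is the walk 0->0->1->0, with weight 83 min 92 min 87 = 83.
Optimal value attained by: walk 0->0->1->0.
Answer: (C^⊗3)[0][0] = 83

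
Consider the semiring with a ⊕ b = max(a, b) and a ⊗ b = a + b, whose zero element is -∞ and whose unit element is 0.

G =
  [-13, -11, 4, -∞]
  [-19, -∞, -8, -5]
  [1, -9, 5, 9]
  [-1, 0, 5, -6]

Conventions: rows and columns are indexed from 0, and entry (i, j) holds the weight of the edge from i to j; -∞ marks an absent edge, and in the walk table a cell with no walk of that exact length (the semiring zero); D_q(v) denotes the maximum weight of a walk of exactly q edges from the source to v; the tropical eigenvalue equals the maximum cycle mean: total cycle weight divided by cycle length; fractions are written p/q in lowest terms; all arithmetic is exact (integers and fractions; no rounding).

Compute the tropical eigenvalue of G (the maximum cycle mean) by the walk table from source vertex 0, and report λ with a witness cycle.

q=0: [0, -∞, -∞, -∞]
q=1: [-13, -11, 4, -∞]
q=2: [5, -5, 9, 13]
q=3: [12, 13, 18, 18]
q=4: [19, 18, 23, 27]
Optimal cycle mean attained by: cycle 2->3->2, total 9 + 5, length 2.
Answer: λ = 7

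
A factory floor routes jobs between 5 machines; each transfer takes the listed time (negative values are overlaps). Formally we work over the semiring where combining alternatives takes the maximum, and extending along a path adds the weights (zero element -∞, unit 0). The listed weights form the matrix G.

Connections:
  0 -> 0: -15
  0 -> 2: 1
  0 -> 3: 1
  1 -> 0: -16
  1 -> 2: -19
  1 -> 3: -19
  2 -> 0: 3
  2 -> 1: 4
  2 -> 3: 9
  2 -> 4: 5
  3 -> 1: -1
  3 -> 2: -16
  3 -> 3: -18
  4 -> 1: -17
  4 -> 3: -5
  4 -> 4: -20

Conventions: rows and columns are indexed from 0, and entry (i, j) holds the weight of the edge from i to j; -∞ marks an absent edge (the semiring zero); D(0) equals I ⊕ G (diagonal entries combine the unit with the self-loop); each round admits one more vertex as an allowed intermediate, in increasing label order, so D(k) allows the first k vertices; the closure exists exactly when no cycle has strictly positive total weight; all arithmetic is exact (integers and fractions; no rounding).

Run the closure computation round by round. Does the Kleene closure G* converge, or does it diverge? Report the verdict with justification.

D(0):
  [0, -∞, 1, 1, -∞]
  [-16, 0, -19, -19, -∞]
  [3, 4, 0, 9, 5]
  [-∞, -1, -16, 0, -∞]
  [-∞, -17, -∞, -5, 0]
Detection: at round 1, diagonal entry (2, 2) turns strictly positive.
Key observation: the cycle 2->0->2 has total weight 3 + 1, which is strictly positive.
Answer: DIVERGES — positive cycle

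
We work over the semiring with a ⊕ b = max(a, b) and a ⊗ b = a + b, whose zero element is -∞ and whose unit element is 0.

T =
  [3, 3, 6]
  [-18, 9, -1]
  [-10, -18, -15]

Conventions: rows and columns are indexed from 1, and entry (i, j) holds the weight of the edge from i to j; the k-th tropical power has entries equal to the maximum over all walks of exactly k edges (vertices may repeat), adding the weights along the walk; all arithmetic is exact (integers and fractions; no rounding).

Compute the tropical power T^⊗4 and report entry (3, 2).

T^⊗2:
  [6, 12, 9]
  [-9, 18, 8]
  [-7, -7, -4]
T^⊗3:
  [9, 21, 12]
  [0, 27, 17]
  [-4, 2, -1]
T^⊗4:
  [12, 30, 20]
  [9, 36, 26]
  [-1, 11, 2]
Key observation: the optimum is the walk 3->1->2->2->2, with weight (-10) + 3 + 9 + 9 = 11.
Optimal value attained by: walk 3->1->2->2->2.
Answer: (T^⊗4)[3][2] = 11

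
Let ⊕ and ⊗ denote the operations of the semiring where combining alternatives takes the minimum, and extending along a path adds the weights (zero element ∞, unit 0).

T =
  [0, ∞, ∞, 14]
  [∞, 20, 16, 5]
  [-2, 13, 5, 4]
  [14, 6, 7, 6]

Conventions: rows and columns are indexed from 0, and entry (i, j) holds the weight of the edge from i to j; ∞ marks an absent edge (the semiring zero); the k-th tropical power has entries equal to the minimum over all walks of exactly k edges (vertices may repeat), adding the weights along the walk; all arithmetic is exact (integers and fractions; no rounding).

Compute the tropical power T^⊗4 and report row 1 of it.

T^⊗2:
  [0, 20, 21, 14]
  [14, 11, 12, 11]
  [-2, 10, 10, 9]
  [5, 12, 12, 11]
T^⊗3:
  [0, 20, 21, 14]
  [10, 17, 17, 16]
  [-2, 15, 15, 12]
  [5, 17, 17, 16]
T^⊗4:
  [0, 20, 21, 14]
  [10, 22, 22, 21]
  [-2, 18, 19, 12]
  [5, 22, 22, 19]
Answer: row 1 of T^⊗4 = [10, 22, 22, 21]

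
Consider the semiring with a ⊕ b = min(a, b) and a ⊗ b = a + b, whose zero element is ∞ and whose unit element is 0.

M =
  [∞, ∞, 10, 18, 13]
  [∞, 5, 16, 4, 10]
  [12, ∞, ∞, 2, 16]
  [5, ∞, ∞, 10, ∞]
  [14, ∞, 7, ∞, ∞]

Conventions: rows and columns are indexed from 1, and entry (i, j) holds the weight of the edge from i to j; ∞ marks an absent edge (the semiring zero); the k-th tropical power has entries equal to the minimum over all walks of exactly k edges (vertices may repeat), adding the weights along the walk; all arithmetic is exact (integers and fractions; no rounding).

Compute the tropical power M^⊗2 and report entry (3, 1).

M^⊗2:
  [22, ∞, 20, 12, 26]
  [9, 10, 17, 9, 15]
  [7, ∞, 22, 12, 25]
  [15, ∞, 15, 20, 18]
  [19, ∞, 24, 9, 23]
Key observation: the optimum is the walk 3->4->1, with weight 2 + 5 = 7.
Optimal value attained by: walk 3->4->1.
Answer: (M^⊗2)[3][1] = 7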